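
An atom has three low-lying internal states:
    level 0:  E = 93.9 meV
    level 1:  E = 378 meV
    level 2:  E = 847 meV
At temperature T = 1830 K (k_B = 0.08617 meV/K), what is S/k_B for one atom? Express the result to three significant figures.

0.448

k_BT = 0.08617 × 1830 K = 157.69 meV.
Eᵢ/kT = 0.59547, 2.3971, 5.3713.
Z = Σ e^(−Eᵢ/kT) = e^(−0.59547) + e^(−2.3971) + e^(−5.3713) = 0.55130 + 0.090981 + 0.0046481 = 0.64693.
⟨E⟩ = Σ EᵢPᵢ = 139.27 meV.
S/k_B = ln Z + ⟨E⟩/kT = ln(0.64693) + 139.27/157.69 = -0.43552 + 0.88319 = 0.448.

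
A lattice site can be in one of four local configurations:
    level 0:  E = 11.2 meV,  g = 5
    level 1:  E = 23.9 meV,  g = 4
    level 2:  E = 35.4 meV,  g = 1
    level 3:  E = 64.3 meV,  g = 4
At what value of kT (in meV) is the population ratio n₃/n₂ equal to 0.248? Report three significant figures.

10.4 meV

n₃/n₂ = (g₃/g₂) exp[−(E₃−E₂)/kT] = 0.248.
⇒ (E₃−E₂)/kT = ln((4/1)/0.248) = ln(16.129) = 2.7806.
kT = 28.9 meV / 2.7806 = 10.4 meV.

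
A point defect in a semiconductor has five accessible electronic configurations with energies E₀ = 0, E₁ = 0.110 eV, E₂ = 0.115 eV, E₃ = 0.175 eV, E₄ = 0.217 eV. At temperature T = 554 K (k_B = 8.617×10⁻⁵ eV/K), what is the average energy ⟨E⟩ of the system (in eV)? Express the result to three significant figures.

k_BT = 8.617×10⁻⁵ × 554 K = 0.047738 eV.
Eᵢ/kT = 0, 2.3042, 2.4090, 3.6658, 4.5456.
Z = Σ e^(−Eᵢ/kT) = e^(−0) + e^(−2.3042) + e^(−2.4090) + e^(−3.6658) + e^(−4.5456) = 1.0000 + 0.099839 + 0.089905 + 0.025584 + 0.010614 = 1.2259.
⟨E⟩ = Σ Eᵢ e^(−Eᵢ/kT) / Z = (0·1.0000 + 0.110·0.099839 + 0.115·0.089905 + 0.175·0.025584 + 0.217·0.010614) / 1.2259 = 0.0229 eV.

0.0229 eV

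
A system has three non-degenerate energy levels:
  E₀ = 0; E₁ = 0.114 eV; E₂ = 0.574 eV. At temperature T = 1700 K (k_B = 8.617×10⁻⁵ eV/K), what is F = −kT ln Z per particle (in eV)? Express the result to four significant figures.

k_BT = 8.617×10⁻⁵ × 1700 K = 0.146489 eV.
Eᵢ/kT = 0, 0.778215, 3.91838.
Z = Σ e^(−Eᵢ/kT) = e^(−0) + e^(−0.778215) + e^(−3.91838) = 1.00000 + 0.459225 + 0.0198733 = 1.47910.
F = −kT ln Z = −0.146489 × ln(1.47910) = −0.146489 × 0.391434 = -0.05734 eV.

-0.05734 eV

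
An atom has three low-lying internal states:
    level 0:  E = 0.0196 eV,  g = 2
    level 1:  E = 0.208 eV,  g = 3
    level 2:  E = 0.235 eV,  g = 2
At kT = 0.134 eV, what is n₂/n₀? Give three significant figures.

0.200

n₂/n₀ = (g₂/g₀) exp[−(E₂−E₀)/kT] = (2/2) × exp(−(0.2154 eV)/(0.134 eV)) = (2/2) × exp(-1.6075) = 0.200.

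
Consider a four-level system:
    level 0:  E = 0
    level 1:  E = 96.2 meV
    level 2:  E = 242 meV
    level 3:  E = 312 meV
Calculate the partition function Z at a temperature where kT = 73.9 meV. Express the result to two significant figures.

Eᵢ/kT = 0, 1.302, 3.275, 4.222.
Z = Σ e^(−Eᵢ/kT) = e^(−0) + e^(−1.302) + e^(−3.275) + e^(−4.222) = 1.000 + 0.2720 + 0.03782 + 0.01467 = 1.324.

Z = 1.3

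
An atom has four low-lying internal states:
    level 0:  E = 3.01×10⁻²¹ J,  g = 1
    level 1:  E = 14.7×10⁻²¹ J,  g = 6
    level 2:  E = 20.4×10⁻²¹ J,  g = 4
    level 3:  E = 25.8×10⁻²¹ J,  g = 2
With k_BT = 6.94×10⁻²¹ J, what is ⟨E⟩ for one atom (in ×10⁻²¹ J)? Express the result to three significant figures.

11.1 ×10⁻²¹ J

Eᵢ/kT = 0.43372, 2.1182, 2.9395, 3.7176.
Z = Σ gᵢe^(−Eᵢ/kT) = 1·e^(−0.43372) + 6·e^(−2.1182) + 4·e^(−2.9395) + 2·e^(−3.7176) = 0.64809 + 0.72149 + 0.21157 + 0.048584 = 1.6297.
⟨E⟩ = Σ Eᵢ gᵢe^(−Eᵢ/kT) / Z = (3.01·0.64809 + 14.7·0.72149 + 20.4·0.21157 + 25.8·0.048584) / 1.6297 = 11.1 ×10⁻²¹ J.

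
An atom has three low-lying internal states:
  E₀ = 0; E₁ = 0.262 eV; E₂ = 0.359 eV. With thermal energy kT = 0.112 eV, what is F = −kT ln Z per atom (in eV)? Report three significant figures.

Eᵢ/kT = 0, 2.3393, 3.2054.
Z = Σ e^(−Eᵢ/kT) = e^(−0) + e^(−2.3393) + e^(−3.2054) = 1.0000 + 0.096395 + 0.040543 = 1.1369.
F = −kT ln Z = −0.112 × ln(1.1369) = −0.112 × 0.12831 = -0.0144 eV.

-0.0144 eV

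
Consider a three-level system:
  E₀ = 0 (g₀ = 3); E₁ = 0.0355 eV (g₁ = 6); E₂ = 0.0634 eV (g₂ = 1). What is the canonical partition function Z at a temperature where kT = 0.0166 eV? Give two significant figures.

Z = 3.7

Eᵢ/kT = 0, 2.139, 3.819.
Z = Σ gᵢe^(−Eᵢ/kT) = 3·e^(−0) + 6·e^(−2.139) + 1·e^(−3.819) = 3.000 + 0.7066 + 0.02195 = 3.729.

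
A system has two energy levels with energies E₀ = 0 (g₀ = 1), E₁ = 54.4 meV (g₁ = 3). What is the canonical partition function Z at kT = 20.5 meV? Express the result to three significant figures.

Z = 1.21

Eᵢ/kT = 0, 2.6537.
Z = Σ gᵢe^(−Eᵢ/kT) = 1·e^(−0) + 3·e^(−2.6537) = 1.0000 + 0.21117 = 1.2112.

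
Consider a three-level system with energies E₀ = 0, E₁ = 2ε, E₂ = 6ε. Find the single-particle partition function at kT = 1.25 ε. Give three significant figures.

Z = 1.21

Eᵢ/kT = 0, 1.6000, 4.8000.
Z = Σ e^(−Eᵢ/kT) = e^(−0) + e^(−1.6000) + e^(−4.8000) = 1.0000 + 0.20190 + 0.0082297 = 1.2101.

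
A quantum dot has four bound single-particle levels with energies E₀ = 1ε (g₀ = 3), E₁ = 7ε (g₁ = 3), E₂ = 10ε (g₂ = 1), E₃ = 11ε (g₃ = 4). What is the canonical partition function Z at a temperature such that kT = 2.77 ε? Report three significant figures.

Eᵢ/kT = 0.36101, 2.5271, 3.6101, 3.9711.
Z = Σ gᵢe^(−Eᵢ/kT) = 3·e^(−0.36101) + 3·e^(−2.5271) + 1·e^(−3.6101) + 4·e^(−3.9711) = 2.0909 + 0.23967 + 0.027049 + 0.075411 = 2.4330.

Z = 2.43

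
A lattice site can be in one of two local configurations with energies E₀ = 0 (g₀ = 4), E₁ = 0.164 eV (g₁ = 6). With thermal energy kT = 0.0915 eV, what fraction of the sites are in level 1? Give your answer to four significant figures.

Eᵢ/kT = 0, 1.79235.
Z = Σ gᵢe^(−Eᵢ/kT) = 4·e^(−0) + 6·e^(−1.79235) = 4.00000 + 0.999410 = 4.99941.
P₁ = g₁ e^(−E₁/kT) / Z = 0.999410/4.99941 = 0.1999.

0.1999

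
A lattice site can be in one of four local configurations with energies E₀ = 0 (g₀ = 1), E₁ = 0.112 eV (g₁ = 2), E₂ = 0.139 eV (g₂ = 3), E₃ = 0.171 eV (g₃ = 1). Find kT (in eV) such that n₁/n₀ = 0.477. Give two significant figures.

0.078 eV

n₁/n₀ = (g₁/g₀) exp[−(E₁−E₀)/kT] = 0.477.
⇒ (E₁−E₀)/kT = ln((2/1)/0.477) = ln(4.193) = 1.433.
kT = 0.112 eV / 1.433 = 0.078 eV.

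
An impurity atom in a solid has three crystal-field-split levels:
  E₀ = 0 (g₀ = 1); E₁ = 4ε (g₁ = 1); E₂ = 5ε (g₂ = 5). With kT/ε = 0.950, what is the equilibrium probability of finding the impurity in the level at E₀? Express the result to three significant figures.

Eᵢ/kT = 0, 4.2105, 5.2632.
Z = Σ gᵢe^(−Eᵢ/kT) = 1·e^(−0) + 1·e^(−4.2105) + 5·e^(−5.2632) = 1.0000 + 0.014839 + 0.025894 = 1.0407.
P₀ = g₀ e^(−E₀/kT) / Z = 1.0000/1.0407 = 0.961.

0.961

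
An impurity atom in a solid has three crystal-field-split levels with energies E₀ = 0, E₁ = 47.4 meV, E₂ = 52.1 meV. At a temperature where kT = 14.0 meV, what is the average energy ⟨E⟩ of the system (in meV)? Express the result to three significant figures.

Eᵢ/kT = 0, 3.3857, 3.7214.
Z = Σ e^(−Eᵢ/kT) = e^(−0) + e^(−3.3857) + e^(−3.7214) = 1.0000 + 0.033854 + 0.024200 = 1.0581.
⟨E⟩ = Σ Eᵢ e^(−Eᵢ/kT) / Z = (0·1.0000 + 47.4·0.033854 + 52.1·0.024200) / 1.0581 = 2.71 meV.

2.71 meV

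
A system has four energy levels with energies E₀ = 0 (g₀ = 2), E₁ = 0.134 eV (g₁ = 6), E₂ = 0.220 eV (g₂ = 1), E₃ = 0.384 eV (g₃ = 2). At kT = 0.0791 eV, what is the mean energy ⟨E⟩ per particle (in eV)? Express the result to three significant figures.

Eᵢ/kT = 0, 1.6941, 2.7813, 4.8546.
Z = Σ gᵢe^(−Eᵢ/kT) = 2·e^(−0) + 6·e^(−1.6941) + 1·e^(−2.7813) + 2·e^(−4.8546) = 2.0000 + 1.1026 + 0.061958 + 0.015585 = 3.1801.
⟨E⟩ = Σ Eᵢ gᵢe^(−Eᵢ/kT) / Z = (0·2.0000 + 0.134·1.1026 + 0.220·0.061958 + 0.384·0.015585) / 3.1801 = 0.0526 eV.

0.0526 eV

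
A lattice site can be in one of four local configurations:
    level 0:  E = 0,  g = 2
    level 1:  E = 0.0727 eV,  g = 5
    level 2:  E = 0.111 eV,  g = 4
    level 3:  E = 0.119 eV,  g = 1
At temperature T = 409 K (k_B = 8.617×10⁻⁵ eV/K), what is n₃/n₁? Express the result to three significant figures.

k_BT = 8.617×10⁻⁵ × 409 K = 0.035244 eV.
n₃/n₁ = (g₃/g₁) exp[−(E₃−E₁)/kT] = (1/5) × exp(−(0.0463 eV)/(0.035244 eV)) = (1/5) × exp(-1.3137) = 0.0538.

0.0538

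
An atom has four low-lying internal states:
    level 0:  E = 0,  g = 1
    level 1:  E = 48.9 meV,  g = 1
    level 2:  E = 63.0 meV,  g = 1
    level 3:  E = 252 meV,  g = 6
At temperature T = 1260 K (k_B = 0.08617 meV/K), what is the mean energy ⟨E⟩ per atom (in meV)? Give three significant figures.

k_BT = 0.08617 × 1260 K = 108.57 meV.
Eᵢ/kT = 0, 0.45040, 0.58027, 2.3211.
Z = Σ gᵢe^(−Eᵢ/kT) = 1·e^(−0) + 1·e^(−0.45040) + 1·e^(−0.58027) + 6·e^(−2.3211) = 1.0000 + 0.63737 + 0.55975 + 0.58899 = 2.7861.
⟨E⟩ = Σ Eᵢ gᵢe^(−Eᵢ/kT) / Z = (0·1.0000 + 48.9·0.63737 + 63.0·0.55975 + 252·0.58899) / 2.7861 = 77.1 meV.

77.1 meV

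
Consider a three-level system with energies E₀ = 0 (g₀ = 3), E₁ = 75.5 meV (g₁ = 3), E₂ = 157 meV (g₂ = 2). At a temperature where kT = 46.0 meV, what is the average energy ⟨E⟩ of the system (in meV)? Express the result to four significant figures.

Eᵢ/kT = 0, 1.64130, 3.41304.
Z = Σ gᵢe^(−Eᵢ/kT) = 3·e^(−0) + 3·e^(−1.64130) + 2·e^(−3.41304) = 3.00000 + 0.581184 + 0.0658818 = 3.64707.
⟨E⟩ = Σ Eᵢ gᵢe^(−Eᵢ/kT) / Z = (0·3.00000 + 75.5·0.581184 + 157·0.0658818) / 3.64707 = 14.87 meV.

14.87 meV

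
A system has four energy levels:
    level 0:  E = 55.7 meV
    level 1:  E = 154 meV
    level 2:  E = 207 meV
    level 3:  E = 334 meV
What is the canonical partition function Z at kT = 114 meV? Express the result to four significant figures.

Z = 1.089

Eᵢ/kT = 0.488596, 1.35088, 1.81579, 2.92982.
Z = Σ e^(−Eᵢ/kT) = e^(−0.488596) + e^(−1.35088) + e^(−1.81579) + e^(−2.92982) = 0.613487 + 0.259012 + 0.162709 + 0.0534067 = 1.08861.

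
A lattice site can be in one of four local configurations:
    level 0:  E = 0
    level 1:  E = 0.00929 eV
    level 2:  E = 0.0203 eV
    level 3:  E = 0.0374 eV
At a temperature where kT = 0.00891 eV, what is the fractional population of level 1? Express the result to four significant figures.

Eᵢ/kT = 0, 1.04265, 2.27834, 4.19753.
Z = Σ e^(−Eᵢ/kT) = e^(−0) + e^(−1.04265) + e^(−2.27834) + e^(−4.19753) = 1.00000 + 0.352519 + 0.102454 + 0.0150327 = 1.47001.
P₁ = e^(−E₁/kT) / Z = 0.352519/1.47001 = 0.2398.

0.2398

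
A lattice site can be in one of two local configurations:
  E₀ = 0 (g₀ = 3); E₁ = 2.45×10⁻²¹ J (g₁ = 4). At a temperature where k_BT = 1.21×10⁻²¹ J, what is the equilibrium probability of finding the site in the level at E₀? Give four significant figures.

0.8503

Eᵢ/kT = 0, 2.02479.
Z = Σ gᵢe^(−Eᵢ/kT) = 3·e^(−0) + 4·e^(−2.02479) = 3.00000 + 0.528086 = 3.52809.
P₀ = g₀ e^(−E₀/kT) / Z = 3.00000/3.52809 = 0.8503.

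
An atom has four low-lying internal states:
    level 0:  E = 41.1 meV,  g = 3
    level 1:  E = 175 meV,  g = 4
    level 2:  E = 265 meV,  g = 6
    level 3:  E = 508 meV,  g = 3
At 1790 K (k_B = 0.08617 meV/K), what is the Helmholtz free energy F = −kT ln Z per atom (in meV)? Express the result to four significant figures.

k_BT = 0.08617 × 1790 K = 154.244 meV.
Eᵢ/kT = 0.266461, 1.13457, 1.71806, 3.29348.
Z = Σ gᵢe^(−Eᵢ/kT) = 3·e^(−0.266461) + 4·e^(−1.13457) + 6·e^(−1.71806) + 3·e^(−3.29348) = 2.29826 + 1.28624 + 1.07648 + 0.111373 = 4.77235.
F = −kT ln Z = −154.244 × ln(4.77235) = −154.244 × 1.56284 = -241.1 meV.

-241.1 meV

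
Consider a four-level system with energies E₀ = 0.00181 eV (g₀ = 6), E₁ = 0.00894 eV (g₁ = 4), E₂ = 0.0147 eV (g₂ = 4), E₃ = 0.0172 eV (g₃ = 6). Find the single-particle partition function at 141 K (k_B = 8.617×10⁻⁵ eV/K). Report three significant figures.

Z = 9.74

k_BT = 8.617×10⁻⁵ × 141 K = 0.012150 eV.
Eᵢ/kT = 0.14897, 0.73580, 1.2099, 1.4156.
Z = Σ gᵢe^(−Eᵢ/kT) = 6·e^(−0.14897) + 4·e^(−0.73580) + 4·e^(−1.2099) + 6·e^(−1.4156) = 5.1696 + 1.9165 + 1.1929 + 1.4567 = 9.7357.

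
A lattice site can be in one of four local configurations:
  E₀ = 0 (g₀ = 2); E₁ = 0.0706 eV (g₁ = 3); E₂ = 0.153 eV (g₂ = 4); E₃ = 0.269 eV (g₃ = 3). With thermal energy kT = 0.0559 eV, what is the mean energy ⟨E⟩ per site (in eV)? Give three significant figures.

0.0339 eV

Eᵢ/kT = 0, 1.2630, 2.7370, 4.8122.
Z = Σ gᵢe^(−Eᵢ/kT) = 2·e^(−0) + 3·e^(−1.2630) + 4·e^(−2.7370) + 3·e^(−4.8122) = 2.0000 + 0.84841 + 0.25906 + 0.024390 = 3.1319.
⟨E⟩ = Σ Eᵢ gᵢe^(−Eᵢ/kT) / Z = (0·2.0000 + 0.0706·0.84841 + 0.153·0.25906 + 0.269·0.024390) / 3.1319 = 0.0339 eV.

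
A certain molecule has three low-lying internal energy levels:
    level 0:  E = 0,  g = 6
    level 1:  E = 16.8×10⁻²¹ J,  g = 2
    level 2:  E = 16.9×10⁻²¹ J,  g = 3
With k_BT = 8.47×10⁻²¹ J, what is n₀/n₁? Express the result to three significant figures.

21.8

n₀/n₁ = (g₀/g₁) exp[−(E₀−E₁)/kT] = (6/2) × exp(−(-16.8 ×10⁻²¹ J)/(8.47 ×10⁻²¹ J)) = (6/2) × exp(1.9835) = 21.8.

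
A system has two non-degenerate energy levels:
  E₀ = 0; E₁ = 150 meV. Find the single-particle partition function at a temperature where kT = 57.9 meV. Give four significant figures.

Eᵢ/kT = 0, 2.59067.
Z = Σ e^(−Eᵢ/kT) = e^(−0) + e^(−2.59067) = 1.00000 + 0.0749698 = 1.07497.

Z = 1.075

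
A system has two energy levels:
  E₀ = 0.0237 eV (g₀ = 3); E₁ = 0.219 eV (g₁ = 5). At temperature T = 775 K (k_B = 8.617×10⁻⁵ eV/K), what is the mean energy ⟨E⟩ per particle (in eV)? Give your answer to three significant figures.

k_BT = 8.617×10⁻⁵ × 775 K = 0.066782 eV.
Eᵢ/kT = 0.35489, 3.2793.
Z = Σ gᵢe^(−Eᵢ/kT) = 3·e^(−0.35489) + 5·e^(−3.2793) = 2.1038 + 0.18827 = 2.2921.
⟨E⟩ = Σ Eᵢ gᵢe^(−Eᵢ/kT) / Z = (0.0237·2.1038 + 0.219·0.18827) / 2.2921 = 0.0397 eV.

0.0397 eV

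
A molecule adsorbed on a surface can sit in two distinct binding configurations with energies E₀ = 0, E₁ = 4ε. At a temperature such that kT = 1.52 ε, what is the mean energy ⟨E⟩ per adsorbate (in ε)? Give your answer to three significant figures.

Eᵢ/kT = 0, 2.6316.
Z = Σ e^(−Eᵢ/kT) = e^(−0) + e^(−2.6316) = 1.0000 + 0.071963 = 1.0720.
⟨E⟩ = Σ Eᵢ e^(−Eᵢ/kT) / Z = (0·1.0000 + 4·0.071963) / 1.0720 = 0.269 ε.

0.269 ε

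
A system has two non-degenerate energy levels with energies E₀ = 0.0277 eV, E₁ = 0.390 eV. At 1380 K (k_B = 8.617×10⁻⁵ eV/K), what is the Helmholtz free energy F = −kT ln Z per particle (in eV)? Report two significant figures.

0.022 eV

k_BT = 8.617×10⁻⁵ × 1380 K = 0.1189 eV.
Eᵢ/kT = 0.2330, 3.280.
Z = Σ e^(−Eᵢ/kT) = e^(−0.2330) + e^(−3.280) = 0.7922 + 0.03763 = 0.8298.
F = −kT ln Z = −0.1189 × ln(0.8298) = −0.1189 × -0.1866 = 0.022 eV.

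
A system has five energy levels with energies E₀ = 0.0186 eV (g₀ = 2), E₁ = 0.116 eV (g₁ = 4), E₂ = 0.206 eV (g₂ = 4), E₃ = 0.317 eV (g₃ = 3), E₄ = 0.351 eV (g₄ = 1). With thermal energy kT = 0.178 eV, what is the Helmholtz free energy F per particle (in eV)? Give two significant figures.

-0.31 eV

Eᵢ/kT = 0.1045, 0.6517, 1.157, 1.781, 1.972.
Z = Σ gᵢe^(−Eᵢ/kT) = 2·e^(−0.1045) + 4·e^(−0.6517) + 4·e^(−1.157) + 3·e^(−1.781) + 1·e^(−1.972) = 1.802 + 2.085 + 1.258 + 0.5054 + 0.1392 = 5.790.
F = −kT ln Z = −0.178 × ln(5.790) = −0.178 × 1.756 = -0.31 eV.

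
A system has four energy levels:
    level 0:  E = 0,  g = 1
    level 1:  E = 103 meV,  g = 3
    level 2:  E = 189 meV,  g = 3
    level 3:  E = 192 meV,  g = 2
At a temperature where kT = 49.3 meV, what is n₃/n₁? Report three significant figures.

0.110

n₃/n₁ = (g₃/g₁) exp[−(E₃−E₁)/kT] = (2/3) × exp(−(89 meV)/(49.3 meV)) = (2/3) × exp(-1.8053) = 0.110.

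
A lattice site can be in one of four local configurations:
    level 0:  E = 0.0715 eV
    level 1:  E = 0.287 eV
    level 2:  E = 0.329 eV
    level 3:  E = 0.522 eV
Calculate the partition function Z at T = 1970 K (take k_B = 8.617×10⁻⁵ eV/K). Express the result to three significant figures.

Z = 1.03

k_BT = 8.617×10⁻⁵ × 1970 K = 0.16975 eV.
Eᵢ/kT = 0.42121, 1.6907, 1.9381, 3.0751.
Z = Σ e^(−Eᵢ/kT) = e^(−0.42121) + e^(−1.6907) + e^(−1.9381) + e^(−3.0751) = 0.65625 + 0.18439 + 0.14398 + 0.046185 = 1.0308.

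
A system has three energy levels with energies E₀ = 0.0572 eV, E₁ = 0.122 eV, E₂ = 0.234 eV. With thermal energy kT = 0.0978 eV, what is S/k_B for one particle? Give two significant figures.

Eᵢ/kT = 0.5849, 1.247, 2.393.
Z = Σ e^(−Eᵢ/kT) = e^(−0.5849) + e^(−1.247) + e^(−2.393) = 0.5572 + 0.2874 + 0.09136 = 0.9360.
⟨E⟩ = Σ EᵢPᵢ = 0.09435 eV.
S/k_B = ln Z + ⟨E⟩/kT = ln(0.9360) + 0.09435/0.0978 = -0.06614 + 0.9647 = 0.90.

0.90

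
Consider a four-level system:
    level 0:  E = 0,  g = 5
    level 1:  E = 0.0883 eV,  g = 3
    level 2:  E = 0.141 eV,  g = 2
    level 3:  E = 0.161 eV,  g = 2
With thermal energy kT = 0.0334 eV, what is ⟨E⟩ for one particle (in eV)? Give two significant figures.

0.0049 eV

Eᵢ/kT = 0, 2.644, 4.222, 4.820.
Z = Σ gᵢe^(−Eᵢ/kT) = 5·e^(−0) + 3·e^(−2.644) + 2·e^(−4.222) + 2·e^(−4.820) = 5.000 + 0.2132 + 0.02934 + 0.01613 = 5.259.
⟨E⟩ = Σ Eᵢ gᵢe^(−Eᵢ/kT) / Z = (0·5.000 + 0.0883·0.2132 + 0.141·0.02934 + 0.161·0.01613) / 5.259 = 0.0049 eV.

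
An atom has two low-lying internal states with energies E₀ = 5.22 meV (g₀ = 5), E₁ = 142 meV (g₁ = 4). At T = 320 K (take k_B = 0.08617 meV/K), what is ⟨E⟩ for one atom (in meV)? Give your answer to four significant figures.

k_BT = 0.08617 × 320 K = 27.5744 meV.
Eᵢ/kT = 0.189306, 5.14970.
Z = Σ gᵢe^(−Eᵢ/kT) = 5·e^(−0.189306) + 4·e^(−5.14970) = 4.13767 + 0.0232046 = 4.16087.
⟨E⟩ = Σ Eᵢ gᵢe^(−Eᵢ/kT) / Z = (5.22·4.13767 + 142·0.0232046) / 4.16087 = 5.983 meV.

5.983 meV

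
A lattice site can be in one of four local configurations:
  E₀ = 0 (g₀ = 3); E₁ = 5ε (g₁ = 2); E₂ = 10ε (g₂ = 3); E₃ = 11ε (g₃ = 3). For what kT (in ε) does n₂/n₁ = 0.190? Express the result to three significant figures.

n₂/n₁ = (g₂/g₁) exp[−(E₂−E₁)/kT] = 0.190.
⇒ (E₂−E₁)/kT = ln((3/2)/0.190) = ln(7.8947) = 2.0662.
kT = 5ε / 2.0662 = 2.42 ε.

2.42 ε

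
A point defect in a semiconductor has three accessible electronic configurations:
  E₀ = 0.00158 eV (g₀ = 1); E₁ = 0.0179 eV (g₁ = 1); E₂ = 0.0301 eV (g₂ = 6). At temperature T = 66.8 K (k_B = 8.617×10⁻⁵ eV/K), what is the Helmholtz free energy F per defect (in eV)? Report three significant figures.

k_BT = 8.617×10⁻⁵ × 66.8 K = 0.0057562 eV.
Eᵢ/kT = 0.27449, 3.1097, 5.2291.
Z = Σ gᵢe^(−Eᵢ/kT) = 1·e^(−0.27449) + 1·e^(−3.1097) + 6·e^(−5.2291) = 0.75996 + 0.044614 + 0.032150 = 0.83672.
F = −kT ln Z = −0.0057562 × ln(0.83672) = −0.0057562 × -0.17827 = 0.00103 eV.

0.00103 eV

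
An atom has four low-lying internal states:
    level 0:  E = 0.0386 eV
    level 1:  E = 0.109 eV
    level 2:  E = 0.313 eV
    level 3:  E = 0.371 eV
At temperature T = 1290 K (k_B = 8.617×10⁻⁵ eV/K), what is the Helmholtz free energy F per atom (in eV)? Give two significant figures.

-0.018 eV

k_BT = 8.617×10⁻⁵ × 1290 K = 0.1112 eV.
Eᵢ/kT = 0.3471, 0.9802, 2.815, 3.336.
Z = Σ e^(−Eᵢ/kT) = e^(−0.3471) + e^(−0.9802) + e^(−2.815) + e^(−3.336) = 0.7067 + 0.3752 + 0.05990 + 0.03558 = 1.177.
F = −kT ln Z = −0.1112 × ln(1.177) = −0.1112 × 0.1630 = -0.018 eV.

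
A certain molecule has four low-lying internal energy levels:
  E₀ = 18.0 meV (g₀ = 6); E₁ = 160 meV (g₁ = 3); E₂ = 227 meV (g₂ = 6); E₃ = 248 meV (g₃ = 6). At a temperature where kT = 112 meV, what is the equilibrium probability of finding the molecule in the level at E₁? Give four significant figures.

0.09884

Eᵢ/kT = 0.160714, 1.42857, 2.02679, 2.21429.
Z = Σ gᵢe^(−Eᵢ/kT) = 6·e^(−0.160714) + 3·e^(−1.42857) + 6·e^(−2.02679) + 6·e^(−2.21429) = 5.10921 + 0.718954 + 0.790547 + 0.655386 = 7.27410.
P₁ = g₁ e^(−E₁/kT) / Z = 0.718954/7.27410 = 0.09884.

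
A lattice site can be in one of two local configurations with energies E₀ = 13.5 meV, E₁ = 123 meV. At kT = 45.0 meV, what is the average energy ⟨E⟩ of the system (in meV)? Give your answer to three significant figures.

Eᵢ/kT = 0.30000, 2.7333.
Z = Σ e^(−Eᵢ/kT) = e^(−0.30000) + e^(−2.7333) = 0.74082 + 0.065004 = 0.80582.
⟨E⟩ = Σ Eᵢ e^(−Eᵢ/kT) / Z = (13.5·0.74082 + 123·0.065004) / 0.80582 = 22.3 meV.

22.3 meV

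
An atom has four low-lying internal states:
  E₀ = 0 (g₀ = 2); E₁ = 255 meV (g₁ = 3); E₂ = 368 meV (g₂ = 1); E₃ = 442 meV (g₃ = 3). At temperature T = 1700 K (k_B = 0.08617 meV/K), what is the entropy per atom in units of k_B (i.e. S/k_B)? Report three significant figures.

k_BT = 0.08617 × 1700 K = 146.49 meV.
Eᵢ/kT = 0, 1.7407, 2.5121, 3.0173.
Z = Σ gᵢe^(−Eᵢ/kT) = 2·e^(−0) + 3·e^(−1.7407) + 1·e^(−2.5121) + 3·e^(−3.0173) = 2.0000 + 0.52619 + 0.081098 + 0.14680 = 2.7541.
⟨E⟩ = Σ EᵢPᵢ = 83.115 meV.
S/k_B = ln Z + ⟨E⟩/kT = ln(2.7541) + 83.115/146.49 = 1.0131 + 0.56738 = 1.58.

1.58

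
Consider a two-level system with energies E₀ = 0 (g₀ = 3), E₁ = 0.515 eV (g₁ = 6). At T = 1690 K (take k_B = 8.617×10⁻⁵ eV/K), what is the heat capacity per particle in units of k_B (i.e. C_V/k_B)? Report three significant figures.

k_BT = 8.617×10⁻⁵ × 1690 K = 0.14563 eV.
Eᵢ/kT = 0, 3.5364.
Z = Σ gᵢe^(−Eᵢ/kT) = 3·e^(−0) + 6·e^(−3.5364) = 3.0000 + 0.17471 = 3.1747.
⟨E⟩ = 0.028341 eV, ⟨E²⟩ = 0.014596 eV².
C_V/k_B = (⟨E²⟩ − ⟨E⟩²)/(kT)² = (0.014596 − 0.00080321)/0.021208 = 0.650.

0.650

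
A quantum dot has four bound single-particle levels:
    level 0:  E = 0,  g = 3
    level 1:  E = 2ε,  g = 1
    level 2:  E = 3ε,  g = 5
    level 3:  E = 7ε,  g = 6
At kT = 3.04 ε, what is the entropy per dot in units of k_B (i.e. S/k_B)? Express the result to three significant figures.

Eᵢ/kT = 0, 0.65789, 0.98684, 2.3026.
Z = Σ gᵢe^(−Eᵢ/kT) = 3·e^(−0) + 1·e^(−0.65789) + 5·e^(−0.98684) + 6·e^(−2.3026) = 3.0000 + 0.51794 + 1.8638 + 0.59999 = 5.9817.
⟨E⟩ = Σ EᵢPᵢ = 1.8101 ε.
S/k_B = ln Z + ⟨E⟩/kT = ln(5.9817) + 1.8101/3.04 = 1.7887 + 0.59543 = 2.38.

2.38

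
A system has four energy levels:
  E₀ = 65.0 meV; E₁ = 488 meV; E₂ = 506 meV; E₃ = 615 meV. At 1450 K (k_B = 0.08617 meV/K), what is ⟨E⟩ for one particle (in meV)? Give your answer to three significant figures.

96.6 meV

k_BT = 0.08617 × 1450 K = 124.95 meV.
Eᵢ/kT = 0.52021, 3.9056, 4.0496, 4.9220.
Z = Σ e^(−Eᵢ/kT) = e^(−0.52021) + e^(−3.9056) + e^(−4.0496) + e^(−4.9220) = 0.59440 + 0.020129 + 0.017429 + 0.0072845 = 0.63924.
⟨E⟩ = Σ Eᵢ e^(−Eᵢ/kT) / Z = (65.0·0.59440 + 488·0.020129 + 506·0.017429 + 615·0.0072845) / 0.63924 = 96.6 meV.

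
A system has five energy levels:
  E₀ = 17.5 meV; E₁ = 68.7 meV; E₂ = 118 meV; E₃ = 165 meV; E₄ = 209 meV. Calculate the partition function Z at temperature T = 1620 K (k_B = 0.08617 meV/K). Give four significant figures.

k_BT = 0.08617 × 1620 K = 139.595 meV.
Eᵢ/kT = 0.125363, 0.492138, 0.845302, 1.18199, 1.49719.
Z = Σ e^(−Eᵢ/kT) = e^(−0.125363) + e^(−0.492138) + e^(−0.845302) + e^(−1.18199) + e^(−1.49719) = 0.882177 + 0.611318 + 0.429428 + 0.306668 + 0.223758 = 2.45335.

Z = 2.453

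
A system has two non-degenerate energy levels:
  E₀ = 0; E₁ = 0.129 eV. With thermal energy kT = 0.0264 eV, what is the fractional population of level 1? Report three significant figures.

0.00749

Eᵢ/kT = 0, 4.8864.
Z = Σ e^(−Eᵢ/kT) = e^(−0) + e^(−4.8864) = 1.0000 + 0.0075485 = 1.0075.
P₁ = e^(−E₁/kT) / Z = 0.0075485/1.0075 = 0.00749.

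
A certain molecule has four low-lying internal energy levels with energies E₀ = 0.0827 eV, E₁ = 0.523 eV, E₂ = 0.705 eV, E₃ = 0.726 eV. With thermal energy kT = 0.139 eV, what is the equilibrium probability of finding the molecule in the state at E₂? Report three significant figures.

Eᵢ/kT = 0.59496, 3.7626, 5.0719, 5.2230.
Z = Σ e^(−Eᵢ/kT) = e^(−0.59496) + e^(−3.7626) + e^(−5.0719) + e^(−5.2230) = 0.55158 + 0.023223 + 0.0062705 + 0.0053911 = 0.58646.
P₂ = e^(−E₂/kT) / Z = 0.0062705/0.58646 = 0.0107.

0.0107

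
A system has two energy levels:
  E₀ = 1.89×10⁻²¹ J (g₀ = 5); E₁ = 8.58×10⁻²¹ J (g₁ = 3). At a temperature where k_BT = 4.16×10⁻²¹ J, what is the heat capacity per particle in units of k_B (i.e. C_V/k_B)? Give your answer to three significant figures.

Eᵢ/kT = 0.45433, 2.0625.
Z = Σ gᵢe^(−Eᵢ/kT) = 5·e^(−0.45433) + 3·e^(−2.0625) = 3.1744 + 0.38141 = 3.5558.
⟨E⟩ = 2.6076, ⟨E²⟩ = 11.085.
C_V/k_B = (⟨E²⟩ − ⟨E⟩²)/(kT)² = (11.085 − 6.7996)/17.306 = 0.248.

0.248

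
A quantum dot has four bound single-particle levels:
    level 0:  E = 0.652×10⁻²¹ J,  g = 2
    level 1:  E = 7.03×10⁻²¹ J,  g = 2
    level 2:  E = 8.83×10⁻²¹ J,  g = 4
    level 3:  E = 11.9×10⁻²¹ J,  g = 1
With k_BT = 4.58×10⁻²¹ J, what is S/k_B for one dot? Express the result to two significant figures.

Eᵢ/kT = 0.1424, 1.535, 1.928, 2.598.
Z = Σ gᵢe^(−Eᵢ/kT) = 2·e^(−0.1424) + 2·e^(−1.535) + 4·e^(−1.928) + 1·e^(−2.598) = 1.735 + 0.4309 + 0.5818 + 0.07442 = 2.822.
⟨E⟩ = Σ EᵢPᵢ = 3.609 ×10⁻²¹ J.
S/k_B = ln Z + ⟨E⟩/kT = ln(2.822) + 3.609/4.58 = 1.037 + 0.7880 = 1.8.

1.8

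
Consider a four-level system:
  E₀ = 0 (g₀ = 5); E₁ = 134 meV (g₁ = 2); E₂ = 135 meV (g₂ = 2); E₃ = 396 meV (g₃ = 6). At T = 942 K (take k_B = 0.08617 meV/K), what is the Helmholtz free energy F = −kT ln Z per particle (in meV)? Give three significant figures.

k_BT = 0.08617 × 942 K = 81.172 meV.
Eᵢ/kT = 0, 1.6508, 1.6631, 4.8785.
Z = Σ gᵢe^(−Eᵢ/kT) = 5·e^(−0) + 2·e^(−1.6508) + 2·e^(−1.6631) + 6·e^(−4.8785) = 5.0000 + 0.38379 + 0.37910 + 0.045651 = 5.8085.
F = −kT ln Z = −81.172 × ln(5.8085) = −81.172 × 1.7593 = -143 meV.

-143 meV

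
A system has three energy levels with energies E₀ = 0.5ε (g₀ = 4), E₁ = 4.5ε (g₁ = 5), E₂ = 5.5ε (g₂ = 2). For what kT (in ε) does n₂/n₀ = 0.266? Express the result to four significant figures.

n₂/n₀ = (g₂/g₀) exp[−(E₂−E₀)/kT] = 0.266.
⇒ (E₂−E₀)/kT = ln((2/4)/0.266) = ln(1.87970) = 0.631112.
kT = 5.0ε / 0.631112 = 7.923 ε.

7.923 ε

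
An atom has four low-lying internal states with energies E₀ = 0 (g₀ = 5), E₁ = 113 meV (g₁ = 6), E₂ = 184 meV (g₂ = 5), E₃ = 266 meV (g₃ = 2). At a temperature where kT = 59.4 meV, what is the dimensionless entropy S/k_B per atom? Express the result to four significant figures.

Eᵢ/kT = 0, 1.90236, 3.09764, 4.47811.
Z = Σ gᵢe^(−Eᵢ/kT) = 5·e^(−0) + 6·e^(−1.90236) + 5·e^(−3.09764) + 2·e^(−4.47811) = 5.00000 + 0.895296 + 0.225778 + 0.0227097 = 6.14378.
⟨E⟩ = Σ EᵢPᵢ = 24.2119 meV.
S/k_B = ln Z + ⟨E⟩/kT = ln(6.14378) + 24.2119/59.4 = 1.81544 + 0.407608 = 2.223.

2.223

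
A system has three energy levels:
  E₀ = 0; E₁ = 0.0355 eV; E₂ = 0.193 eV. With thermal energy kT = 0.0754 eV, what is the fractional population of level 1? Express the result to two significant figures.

Eᵢ/kT = 0, 0.4708, 2.560.
Z = Σ e^(−Eᵢ/kT) = e^(−0) + e^(−0.4708) + e^(−2.560) = 1.000 + 0.6245 + 0.07730 = 1.702.
P₁ = e^(−E₁/kT) / Z = 0.6245/1.702 = 0.37.

0.37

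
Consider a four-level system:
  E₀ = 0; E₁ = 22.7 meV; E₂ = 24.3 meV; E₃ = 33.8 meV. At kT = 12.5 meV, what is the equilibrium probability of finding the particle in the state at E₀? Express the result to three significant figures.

0.728

Eᵢ/kT = 0, 1.8160, 1.9440, 2.7040.
Z = Σ e^(−Eᵢ/kT) = e^(−0) + e^(−1.8160) + e^(−1.9440) + e^(−2.7040) = 1.0000 + 0.16268 + 0.14313 + 0.066937 = 1.3727.
P₀ = e^(−E₀/kT) / Z = 1.0000/1.3727 = 0.728.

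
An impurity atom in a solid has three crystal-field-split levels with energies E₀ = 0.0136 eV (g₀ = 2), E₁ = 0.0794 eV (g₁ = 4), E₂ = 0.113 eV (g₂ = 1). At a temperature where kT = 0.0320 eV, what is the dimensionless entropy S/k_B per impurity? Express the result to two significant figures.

Eᵢ/kT = 0.4250, 2.481, 3.531.
Z = Σ gᵢe^(−Eᵢ/kT) = 2·e^(−0.4250) + 4·e^(−2.481) + 1·e^(−3.531) = 1.308 + 0.3346 + 0.02928 = 1.672.
⟨E⟩ = Σ EᵢPᵢ = 0.02851 eV.
S/k_B = ln Z + ⟨E⟩/kT = ln(1.672) + 0.02851/0.0320 = 0.5140 + 0.8909 = 1.4.

1.4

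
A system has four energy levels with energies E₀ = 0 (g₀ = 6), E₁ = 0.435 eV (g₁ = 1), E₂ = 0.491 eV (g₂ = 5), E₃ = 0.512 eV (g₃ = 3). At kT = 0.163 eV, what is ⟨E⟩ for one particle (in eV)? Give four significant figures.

0.03372 eV

Eᵢ/kT = 0, 2.66871, 3.01227, 3.14110.
Z = Σ gᵢe^(−Eᵢ/kT) = 6·e^(−0) + 1·e^(−2.66871) + 5·e^(−3.01227) + 3·e^(−3.14110) = 6.00000 + 0.0693416 + 0.245900 + 0.129706 = 6.44495.
⟨E⟩ = Σ Eᵢ gᵢe^(−Eᵢ/kT) / Z = (0·6.00000 + 0.435·0.0693416 + 0.491·0.245900 + 0.512·0.129706) / 6.44495 = 0.03372 eV.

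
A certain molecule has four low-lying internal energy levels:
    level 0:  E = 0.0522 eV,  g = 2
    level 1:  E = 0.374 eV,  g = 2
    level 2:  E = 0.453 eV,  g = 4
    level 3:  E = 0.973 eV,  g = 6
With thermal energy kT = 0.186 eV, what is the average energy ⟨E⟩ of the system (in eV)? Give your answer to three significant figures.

Eᵢ/kT = 0.28065, 2.0108, 2.4355, 5.2312.
Z = Σ gᵢe^(−Eᵢ/kT) = 2·e^(−0.28065) + 2·e^(−2.0108) + 4·e^(−2.4355) + 6·e^(−5.2312) = 1.5106 + 0.26776 + 0.35022 + 0.032083 = 2.1607.
⟨E⟩ = Σ Eᵢ gᵢe^(−Eᵢ/kT) / Z = (0.0522·1.5106 + 0.374·0.26776 + 0.453·0.35022 + 0.973·0.032083) / 2.1607 = 0.171 eV.

0.171 eV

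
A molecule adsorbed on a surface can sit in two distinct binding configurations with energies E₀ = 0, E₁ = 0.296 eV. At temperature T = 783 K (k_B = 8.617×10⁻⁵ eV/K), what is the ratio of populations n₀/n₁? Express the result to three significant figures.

80.4

k_BT = 8.617×10⁻⁵ × 783 K = 0.067471 eV.
n₀/n₁ = exp[−(E₀−E₁)/kT] = exp(−(-0.296 eV)/(0.067471 eV)) = exp(4.3871) = 80.4.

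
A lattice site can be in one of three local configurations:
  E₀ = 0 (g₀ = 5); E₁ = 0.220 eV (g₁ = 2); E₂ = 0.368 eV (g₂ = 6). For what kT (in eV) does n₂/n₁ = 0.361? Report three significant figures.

n₂/n₁ = (g₂/g₁) exp[−(E₂−E₁)/kT] = 0.361.
⇒ (E₂−E₁)/kT = ln((6/2)/0.361) = ln(8.3102) = 2.1175.
kT = 0.148 eV / 2.1175 = 0.0699 eV.

0.0699 eV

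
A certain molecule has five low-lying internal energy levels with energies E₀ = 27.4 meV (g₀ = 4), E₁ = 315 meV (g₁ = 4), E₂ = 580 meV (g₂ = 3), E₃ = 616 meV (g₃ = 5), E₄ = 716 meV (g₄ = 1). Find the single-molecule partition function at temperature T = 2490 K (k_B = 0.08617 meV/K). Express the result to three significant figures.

Z = 4.96

k_BT = 0.08617 × 2490 K = 214.56 meV.
Eᵢ/kT = 0.12770, 1.4681, 2.7032, 2.8710, 3.3371.
Z = Σ gᵢe^(−Eᵢ/kT) = 4·e^(−0.12770) + 4·e^(−1.4681) + 3·e^(−2.7032) + 5·e^(−2.8710) + 1·e^(−3.3371) = 3.5205 + 0.92145 + 0.20097 + 0.28321 + 0.035540 = 4.9617.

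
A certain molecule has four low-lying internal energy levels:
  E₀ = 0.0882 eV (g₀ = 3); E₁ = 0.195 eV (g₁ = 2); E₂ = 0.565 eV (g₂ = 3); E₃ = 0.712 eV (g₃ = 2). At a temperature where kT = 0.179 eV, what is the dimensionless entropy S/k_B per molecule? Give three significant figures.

1.80

Eᵢ/kT = 0.49274, 1.0894, 3.1564, 3.9777.
Z = Σ gᵢe^(−Eᵢ/kT) = 3·e^(−0.49274) + 2·e^(−1.0894) + 3·e^(−3.1564) + 2·e^(−3.9777) = 1.8329 + 0.67284 + 0.12774 + 0.037457 = 2.6709.
⟨E⟩ = Σ EᵢPᵢ = 0.14666 eV.
S/k_B = ln Z + ⟨E⟩/kT = ln(2.6709) + 0.14666/0.179 = 0.98242 + 0.81933 = 1.80.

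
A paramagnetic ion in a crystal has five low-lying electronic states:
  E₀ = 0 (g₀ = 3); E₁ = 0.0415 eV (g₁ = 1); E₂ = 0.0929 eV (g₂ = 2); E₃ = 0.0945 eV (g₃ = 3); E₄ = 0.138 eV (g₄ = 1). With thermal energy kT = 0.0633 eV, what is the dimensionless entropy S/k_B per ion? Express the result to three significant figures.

2.04

Eᵢ/kT = 0, 0.65561, 1.4676, 1.4929, 2.1801.
Z = Σ gᵢe^(−Eᵢ/kT) = 3·e^(−0) + 1·e^(−0.65561) + 2·e^(−1.4676) + 3·e^(−1.4929) + 1·e^(−2.1801) = 3.0000 + 0.51913 + 0.46096 + 0.67416 + 0.11303 = 4.7673.
⟨E⟩ = Σ EᵢPᵢ = 0.030137 eV.
S/k_B = ln Z + ⟨E⟩/kT = ln(4.7673) + 0.030137/0.0633 = 1.5618 + 0.47610 = 2.04.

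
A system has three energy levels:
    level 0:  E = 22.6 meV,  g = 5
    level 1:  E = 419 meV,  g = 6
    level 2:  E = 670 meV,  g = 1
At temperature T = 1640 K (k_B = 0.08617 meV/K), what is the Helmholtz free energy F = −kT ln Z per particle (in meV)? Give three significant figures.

k_BT = 0.08617 × 1640 K = 141.32 meV.
Eᵢ/kT = 0.15992, 2.9649, 4.7410.
Z = Σ gᵢe^(−Eᵢ/kT) = 5·e^(−0.15992) + 6·e^(−2.9649) + 1·e^(−4.7410) = 4.2611 + 0.30939 + 0.0087299 = 4.5792.
F = −kT ln Z = −141.32 × ln(4.5792) = −141.32 × 1.5215 = -215 meV.

-215 meV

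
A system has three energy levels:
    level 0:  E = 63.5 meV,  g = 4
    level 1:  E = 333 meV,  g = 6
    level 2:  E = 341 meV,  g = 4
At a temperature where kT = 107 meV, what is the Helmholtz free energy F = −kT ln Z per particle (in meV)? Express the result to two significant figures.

-100 meV

Eᵢ/kT = 0.5935, 3.112, 3.187.
Z = Σ gᵢe^(−Eᵢ/kT) = 4·e^(−0.5935) + 6·e^(−3.112) + 4·e^(−3.187) = 2.210 + 0.2671 + 0.1652 = 2.642.
F = −kT ln Z = −107 × ln(2.642) = −107 × 0.9715 = -100 meV.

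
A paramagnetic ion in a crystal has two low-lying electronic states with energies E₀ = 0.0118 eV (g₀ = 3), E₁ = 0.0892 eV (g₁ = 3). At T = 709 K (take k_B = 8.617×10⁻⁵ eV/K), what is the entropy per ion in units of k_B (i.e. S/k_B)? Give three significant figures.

k_BT = 8.617×10⁻⁵ × 709 K = 0.061095 eV.
Eᵢ/kT = 0.19314, 1.4600.
Z = Σ gᵢe^(−Eᵢ/kT) = 3·e^(−0.19314) + 3·e^(−1.4600) = 2.4731 + 0.69671 = 3.1698.
⟨E⟩ = Σ EᵢPᵢ = 0.028812 eV.
S/k_B = ln Z + ⟨E⟩/kT = ln(3.1698) + 0.028812/0.061095 = 1.1537 + 0.47159 = 1.63.

1.63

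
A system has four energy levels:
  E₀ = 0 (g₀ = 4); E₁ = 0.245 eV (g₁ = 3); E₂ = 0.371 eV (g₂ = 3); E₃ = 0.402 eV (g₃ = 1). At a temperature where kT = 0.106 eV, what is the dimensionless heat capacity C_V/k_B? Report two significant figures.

0.62

Eᵢ/kT = 0, 2.311, 3.500, 3.792.
Z = Σ gᵢe^(−Eᵢ/kT) = 4·e^(−0) + 3·e^(−2.311) + 3·e^(−3.500) + 1·e^(−3.792) = 4.000 + 0.2975 + 0.09059 + 0.02255 = 4.411.
⟨E⟩ = 0.02620 eV, ⟨E²⟩ = 0.007701 eV².
C_V/k_B = (⟨E²⟩ − ⟨E⟩²)/(kT)² = (0.007701 − 0.0006864)/0.01124 = 0.62.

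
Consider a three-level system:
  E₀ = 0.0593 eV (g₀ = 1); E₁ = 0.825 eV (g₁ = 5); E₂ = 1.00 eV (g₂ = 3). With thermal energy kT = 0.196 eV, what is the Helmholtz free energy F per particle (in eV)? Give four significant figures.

Eᵢ/kT = 0.302551, 4.20918, 5.10204.
Z = Σ gᵢe^(−Eᵢ/kT) = 1·e^(−0.302551) + 5·e^(−4.20918) + 3·e^(−5.10204) = 0.738931 + 0.0742927 + 0.0182530 = 0.831477.
F = −kT ln Z = −0.196 × ln(0.831477) = −0.196 × -0.184552 = 0.03617 eV.

0.03617 eV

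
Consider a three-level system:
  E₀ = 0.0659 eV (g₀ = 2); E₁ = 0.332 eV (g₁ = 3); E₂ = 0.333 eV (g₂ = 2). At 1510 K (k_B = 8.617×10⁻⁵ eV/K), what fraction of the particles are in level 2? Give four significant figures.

k_BT = 8.617×10⁻⁵ × 1510 K = 0.130117 eV.
Eᵢ/kT = 0.506467, 2.55155, 2.55924.
Z = Σ gᵢe^(−Eᵢ/kT) = 2·e^(−0.506467) + 3·e^(−2.55155) + 2·e^(−2.55924) = 1.20524 + 0.233882 + 0.154727 = 1.59385.
P₂ = g₂ e^(−E₂/kT) / Z = 0.154727/1.59385 = 0.09708.

0.09708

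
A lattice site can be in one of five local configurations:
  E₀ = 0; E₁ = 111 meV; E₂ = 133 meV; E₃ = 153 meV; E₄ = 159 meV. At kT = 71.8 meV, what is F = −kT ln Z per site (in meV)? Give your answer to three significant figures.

Eᵢ/kT = 0, 1.5460, 1.8524, 2.1309, 2.2145.
Z = Σ e^(−Eᵢ/kT) = e^(−0) + e^(−1.5460) + e^(−1.8524) + e^(−2.1309) + e^(−2.2145) = 1.0000 + 0.21310 + 0.15686 + 0.11873 + 0.10921 = 1.5979.
F = −kT ln Z = −71.8 × ln(1.5979) = −71.8 × 0.46869 = -33.7 meV.

-33.7 meV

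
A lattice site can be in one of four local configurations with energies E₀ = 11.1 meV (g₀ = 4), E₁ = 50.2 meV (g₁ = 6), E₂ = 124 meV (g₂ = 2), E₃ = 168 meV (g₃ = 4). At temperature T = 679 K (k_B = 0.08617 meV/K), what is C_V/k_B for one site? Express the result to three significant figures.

k_BT = 0.08617 × 679 K = 58.509 meV.
Eᵢ/kT = 0.18971, 0.85799, 2.1193, 2.8714.
Z = Σ gᵢe^(−Eᵢ/kT) = 4·e^(−0.18971) + 6·e^(−0.85799) + 2·e^(−2.1193) + 4·e^(−2.8714) = 3.3088 + 2.5441 + 0.24023 + 0.22648 = 6.3196.
⟨E⟩ = 36.755 meV, ⟨E²⟩ = 2675.0 meV².
C_V/k_B = (⟨E²⟩ − ⟨E⟩²)/(kT)² = (2675.0 − 1350.9)/3423.3 = 0.387.

0.387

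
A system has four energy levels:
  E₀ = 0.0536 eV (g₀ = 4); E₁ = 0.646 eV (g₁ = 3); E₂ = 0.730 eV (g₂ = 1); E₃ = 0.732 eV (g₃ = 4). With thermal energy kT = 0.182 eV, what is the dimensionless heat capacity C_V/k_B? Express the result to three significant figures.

0.646

Eᵢ/kT = 0.29451, 3.5495, 4.0110, 4.0220.
Z = Σ gᵢe^(−Eᵢ/kT) = 4·e^(−0.29451) + 3·e^(−3.5495) + 1·e^(−4.0110) + 4·e^(−4.0220) = 2.9796 + 0.086217 + 0.018115 + 0.071668 = 3.1556.
⟨E⟩ = 0.089076 eV, ⟨E²⟩ = 0.029343 eV².
C_V/k_B = (⟨E²⟩ − ⟨E⟩²)/(kT)² = (0.029343 − 0.0079345)/0.033124 = 0.646.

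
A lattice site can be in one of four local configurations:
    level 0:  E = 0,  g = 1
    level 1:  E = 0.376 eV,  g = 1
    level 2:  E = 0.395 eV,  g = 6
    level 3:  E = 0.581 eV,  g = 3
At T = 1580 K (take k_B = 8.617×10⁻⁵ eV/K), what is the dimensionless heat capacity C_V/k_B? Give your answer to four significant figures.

k_BT = 8.617×10⁻⁵ × 1580 K = 0.136149 eV.
Eᵢ/kT = 0, 2.76168, 2.90123, 4.26738.
Z = Σ gᵢe^(−Eᵢ/kT) = 1·e^(−0) + 1·e^(−2.76168) + 6·e^(−2.90123) + 3·e^(−4.26738) = 1.00000 + 0.0631855 + 0.329733 + 0.0420554 = 1.43497.
⟨E⟩ = 0.124349 eV, ⟨E²⟩ = 0.0519703 eV².
C_V/k_B = (⟨E²⟩ − ⟨E⟩²)/(kT)² = (0.0519703 − 0.0154627)/0.0185366 = 1.969.

1.969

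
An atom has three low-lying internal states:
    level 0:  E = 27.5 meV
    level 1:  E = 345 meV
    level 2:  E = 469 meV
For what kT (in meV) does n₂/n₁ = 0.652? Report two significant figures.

290 meV

n₂/n₁ = exp[−(E₂−E₁)/kT] = 0.652.
⇒ (E₂−E₁)/kT = ln(1/0.652) = ln(1.534) = 0.4279.
kT = 124 meV / 0.4279 = 290 meV.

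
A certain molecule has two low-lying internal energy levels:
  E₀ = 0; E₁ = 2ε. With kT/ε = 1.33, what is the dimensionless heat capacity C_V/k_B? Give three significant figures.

0.336

Eᵢ/kT = 0, 1.5038.
Z = Σ e^(−Eᵢ/kT) = e^(−0) + e^(−1.5038) = 1.0000 + 0.22228 = 1.2223.
⟨E⟩ = 0.36371 ε, ⟨E²⟩ = 0.72742 ε².
C_V/k_B = (⟨E²⟩ − ⟨E⟩²)/(kT)² = (0.72742 − 0.13228)/1.7689 = 0.336.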